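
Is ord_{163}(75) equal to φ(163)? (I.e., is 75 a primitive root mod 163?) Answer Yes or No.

Yes

φ(163) = 163 − 1 = 162 = 2 · 3^4.
Test 75^(162/q) mod 163 for each prime factor q of 162:
75^81 ≡ 162 (mod 163)  [q = 2: ≢ 1 ✓]
75^54 ≡ 58 (mod 163)  [q = 3: ≢ 1 ✓]
Every test exponent gives a nontrivial residue, hence 75 generates the full group.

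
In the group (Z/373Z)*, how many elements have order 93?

60

φ(373) = 373 − 1 = 372 = 2^2 · 3 · 31.
(Z/373Z)^× is cyclic (|G| = 372); a cyclic group of order m has exactly φ(d) elements of each order d | m, and none otherwise.
93 = 3 · 31 divides 372, and φ(93) = 60.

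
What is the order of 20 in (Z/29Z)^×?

By Lagrange's theorem, ord_29(20) divides φ(29) = 29 − 1 = 28 = 2^2 · 7.
Divisors of 28: 1, 2, 4, 7, 14, 28.
Check 20^d mod 29 for each divisor in increasing order:
20^1 ≡ 20
20^2 ≡ 23
20^4 ≡ 7
20^7 ≡ 1
So ord_29(20) = 7.

7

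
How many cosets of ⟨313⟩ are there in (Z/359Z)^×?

1

The order of 313 must divide φ(359) = 359 − 1 = 358 = 2 · 179.
Divisors of 358: 1, 2, 179, 358.
Test each divisor d:
313^1 ≡ 313
313^2 ≡ 321
313^179 ≡ 358
313^358 ≡ 1
The order of 313 is 358, so the subgroup it generates has 358 elements.
The index is φ(359) / ord(313) = 358 / 358 = 1.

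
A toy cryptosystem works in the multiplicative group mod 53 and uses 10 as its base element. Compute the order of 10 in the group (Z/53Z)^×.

ord(10) | φ(53) = 53 − 1 = 52 = 2^2 · 13.
Divisors of 52: 1, 2, 4, 13, 26, 52.
Evaluate successive powers at the divisors of 52:
10^1 ≡ 10 (mod 53)
10^2 ≡ 47 (mod 53)
10^4 ≡ 36 (mod 53)
10^13 ≡ 1 (mod 53) ✓
Hence ord(10) = 13.

13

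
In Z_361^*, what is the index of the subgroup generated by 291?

2

The order of 291 must divide φ(361) = φ(19^2) = 19·(19−1) = 342 = 2 · 3^2 · 19.
Divisors of 342: 1, 2, 3, 6, 9, 18, 19, 38, 57, 114, 171, 342.
Evaluate successive powers at the divisors of 342:
291^1 ≡ 291
291^2 ≡ 207
291^3 ≡ 311
291^6 ≡ 334
291^9 ≡ 267
291^18 ≡ 172
291^19 ≡ 234
291^38 ≡ 245
291^57 ≡ 292
291^114 ≡ 68
291^171 ≡ 1
So ord_361(291) = 171, hence |⟨291⟩| = 171.
The index is φ(361) / ord(291) = 342 / 171 = 2.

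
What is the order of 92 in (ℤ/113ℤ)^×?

112

By Lagrange's theorem, ord_113(92) divides φ(113) = 113 − 1 = 112 = 2^4 · 7.
Divisors of 112: 1, 2, 4, 7, 8, 14, 16, 28, 56, 112.
Evaluate successive powers at the divisors of 112:
92^1 ≡ 92
92^2 ≡ 102
92^4 ≡ 8
92^7 ≡ 40
92^8 ≡ 64
92^14 ≡ 18
92^16 ≡ 28
92^28 ≡ 98
92^56 ≡ 112
92^112 ≡ 1
Therefore the multiplicative order of 92 modulo 113 is 112.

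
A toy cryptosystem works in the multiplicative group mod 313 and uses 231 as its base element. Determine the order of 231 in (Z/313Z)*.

104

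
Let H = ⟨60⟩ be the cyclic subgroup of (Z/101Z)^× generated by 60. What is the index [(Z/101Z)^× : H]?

The order of 60 must divide φ(101) = 101 − 1 = 100 = 2^2 · 5^2.
Divisors of 100: 1, 2, 4, 5, 10, 20, 25, 50, 100.
Check 60^d mod 101 for each divisor in increasing order:
60^1 ≡ 60
60^2 ≡ 65
60^4 ≡ 84
60^5 ≡ 91
60^10 ≡ 100
60^20 ≡ 1
The order of 60 is 20, so the subgroup it generates has 20 elements.
Index = |(Z/101Z)^×| / |⟨60⟩| = 100 / 20 = 5.

5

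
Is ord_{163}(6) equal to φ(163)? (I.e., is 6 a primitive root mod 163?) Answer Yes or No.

φ(163) = 163 − 1 = 162 = 2 · 3^4.
6 is a primitive root mod 163 iff 6^(φ(163)/q) ≢ 1 for every prime q | φ(163), i.e. q ∈ {2, 3}.
6^81 ≡ 1 (mod 163)  [q = 2: ≡ 1 ✗]
6^54 ≡ 1 (mod 163)  [q = 3: ≡ 1 ✗]
6^81 ≡ 1 shows ord(6) | 81, strictly less than φ(163); not a primitive root.

No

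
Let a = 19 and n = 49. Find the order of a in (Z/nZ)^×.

Since 19 ∈ (Z/49Z)^×, its order divides φ(49) = φ(7^2) = 7·(7−1) = 42 = 2 · 3 · 7.
Divisors of 42: 1, 2, 3, 6, 7, 14, 21, 42.
Check 19^d mod 49 for each divisor in increasing order:
19^1 ≡ 19 (mod 49)
19^2 ≡ 18 (mod 49)
19^3 ≡ 48 (mod 49)
19^6 ≡ 1 (mod 49) ✓
Hence ord(19) = 6.

6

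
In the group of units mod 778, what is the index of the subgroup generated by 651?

4

Since 651 ∈ (Z/778Z)^×, its order divides φ(778) = φ(2)·φ(389) = 1·388 = 388 = 2^2 · 97.
Divisors of 388: 1, 2, 4, 97, 194, 388.
Compute 651^d (mod 778) for the divisors d until we hit 1:
651^1 ≡ 651 (mod 778)
651^2 ≡ 569 (mod 778)
651^4 ≡ 113 (mod 778)
651^97 ≡ 1 (mod 778) ✓
Thus |⟨651⟩| = ord(651) = 97.
The index is φ(778) / ord(651) = 388 / 97 = 4.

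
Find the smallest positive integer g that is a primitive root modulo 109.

φ(109) = 109 − 1 = 108 = 2^2 · 3^3.
g is a primitive root iff g^(108/q) ≢ 1 (mod 109) for each prime q ∈ {2, 3}.
g = 2: 2^54 ≡ 108; 2^36 ≡ 1 — hits 1, so not a primitive root.
g = 3: 3^54 ≡ 1 — hits 1, so not a primitive root.
g = 4: 4^54 ≡ 1 — hits 1, so not a primitive root.
g = 5: 5^54 ≡ 1 — hits 1, so not a primitive root.
g = 6: 6^54 ≡ 108; 6^36 ≡ 63 — none is 1, so 6 is a primitive root.
The smallest primitive root modulo 109 is 6.

6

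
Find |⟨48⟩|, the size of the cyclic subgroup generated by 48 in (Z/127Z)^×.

The order of 48 must divide φ(127) = 127 − 1 = 126 = 2 · 3^2 · 7.
Divisors of 126: 1, 2, 3, 6, 7, 9, 14, 18, 21, 42, 63, 126.
Check 48^d mod 127 for each divisor in increasing order:
48^1 ≡ 48
48^2 ≡ 18
48^3 ≡ 102
48^6 ≡ 117
48^7 ≡ 28
48^9 ≡ 123
48^14 ≡ 22
48^18 ≡ 16
48^21 ≡ 108
48^42 ≡ 107
48^63 ≡ 126
48^126 ≡ 1
Hence ord(48) = 126.

126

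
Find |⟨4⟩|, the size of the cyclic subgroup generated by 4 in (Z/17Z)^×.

4

The order of 4 must divide φ(17) = 17 − 1 = 16 = 2^4.
Divisors of 16: 1, 2, 4, 8, 16.
Test each divisor d:
4^1 ≡ 4 (mod 17)
4^2 ≡ 16 (mod 17)
4^4 ≡ 1 (mod 17) ✓
So ord_17(4) = 4.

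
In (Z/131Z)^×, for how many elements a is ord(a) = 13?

φ(131) = 131 − 1 = 130 = 2 · 5 · 13.
In a cyclic group of order 130, there are φ(d) elements of order d for each divisor d of 130, and zero for non-divisors.
13 | 130, and φ(13) = 13 − 1 = 12.

12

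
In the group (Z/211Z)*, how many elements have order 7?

φ(211) = 211 − 1 = 210 = 2 · 3 · 5 · 7.
In a cyclic group of order 210, there are φ(d) elements of order d for each divisor d of 210, and zero for non-divisors.
7 | 210, and φ(7) = 7 − 1 = 6.

6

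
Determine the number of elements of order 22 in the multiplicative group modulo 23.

φ(23) = 23 − 1 = 22 = 2 · 11.
In a cyclic group of order 22, there are φ(d) elements of order d for each divisor d of 22, and zero for non-divisors.
22 = 2 · 11 divides 22, and φ(22) = 10.

10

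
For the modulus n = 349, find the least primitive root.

2

φ(349) = 349 − 1 = 348 = 2^2 · 3 · 29.
g is a primitive root iff g^(348/q) ≢ 1 (mod 349) for each prime q ∈ {2, 3, 29}.
g = 2: 2^174 ≡ 348; 2^116 ≡ 226; 2^12 ≡ 257 — none is 1, so 2 is a primitive root.
So 2 is the smallest generator of (Z/349Z)^×.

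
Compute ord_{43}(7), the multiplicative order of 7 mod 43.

6

The order of 7 must divide φ(43) = 43 − 1 = 42 = 2 · 3 · 7.
Divisors of 42: 1, 2, 3, 6, 7, 14, 21, 42.
Compute 7^d (mod 43) for the divisors d until we hit 1:
7^1 ≡ 7 (mod 43)
7^2 ≡ 6 (mod 43)
7^3 ≡ 42 (mod 43)
7^6 ≡ 1 (mod 43) ✓
The smallest such exponent is 6, so the order of 7 is 6.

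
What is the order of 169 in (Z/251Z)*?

125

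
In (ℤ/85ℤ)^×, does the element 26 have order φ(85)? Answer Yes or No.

85 = 5 · 17 is a product of two distinct odd primes, so (Z/85Z)^× ≅ (Z/5Z)^× × (Z/17Z)^× is not cyclic.
No primitive root modulo 85 exists; in particular 26 is not one.

No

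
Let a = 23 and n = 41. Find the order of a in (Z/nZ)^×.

10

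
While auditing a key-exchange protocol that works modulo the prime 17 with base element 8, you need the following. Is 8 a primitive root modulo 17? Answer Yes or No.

No

φ(17) = 17 − 1 = 16 = 2^4.
It suffices to check that the order of 8 is not a proper divisor of 16: compute 8^(16/q) for q ∈ {2}.
8^8 ≡ 1 (mod 17)  [q = 2: ≡ 1 ✗]
8^8 ≡ 1 shows ord(8) | 8, strictly less than φ(17); not a primitive root.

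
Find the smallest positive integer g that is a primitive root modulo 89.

3

φ(89) = 89 − 1 = 88 = 2^3 · 11.
g is a primitive root iff g^(88/q) ≢ 1 (mod 89) for each prime q ∈ {2, 11}.
g = 2: 2^44 ≡ 1 — hits 1, so not a primitive root.
g = 3: 3^44 ≡ 88; 3^8 ≡ 64 — none is 1, so 3 is a primitive root.
The smallest primitive root modulo 89 is 3.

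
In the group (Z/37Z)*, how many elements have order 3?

2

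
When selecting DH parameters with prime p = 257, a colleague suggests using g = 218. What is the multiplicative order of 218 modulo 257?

The order of 218 must divide φ(257) = 257 − 1 = 256 = 2^8.
Divisors of 256: 1, 2, 4, 8, 16, 32, 64, 128, 256.
Compute 218^d (mod 257) for the divisors d until we hit 1:
218^1 ≡ 218 (mod 257)
218^2 ≡ 236 (mod 257)
218^4 ≡ 184 (mod 257)
218^8 ≡ 189 (mod 257)
218^16 ≡ 255 (mod 257)
218^32 ≡ 4 (mod 257)
218^64 ≡ 16 (mod 257)
218^128 ≡ 256 (mod 257)
218^256 ≡ 1 (mod 257) ✓
So ord_257(218) = 256.

256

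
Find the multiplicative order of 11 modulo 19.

Since 11 ∈ (Z/19Z)^×, its order divides φ(19) = 19 − 1 = 18 = 2 · 3^2.
Divisors of 18: 1, 2, 3, 6, 9, 18.
Test each divisor d:
11^1 ≡ 11 (mod 19)
11^2 ≡ 7 (mod 19)
11^3 ≡ 1 (mod 19) ✓
The smallest such exponent is 3, so the order of 11 is 3.

3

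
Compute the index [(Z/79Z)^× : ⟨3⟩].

1

Since 3 ∈ (Z/79Z)^×, its order divides φ(79) = 79 − 1 = 78 = 2 · 3 · 13.
Divisors of 78: 1, 2, 3, 6, 13, 26, 39, 78.
Evaluate successive powers at the divisors of 78:
3^1 ≡ 3 (mod 79)
3^2 ≡ 9 (mod 79)
3^3 ≡ 27 (mod 79)
3^6 ≡ 18 (mod 79)
3^13 ≡ 24 (mod 79)
3^26 ≡ 23 (mod 79)
3^39 ≡ 78 (mod 79)
3^78 ≡ 1 (mod 79) ✓
Thus |⟨3⟩| = ord(3) = 78.
Index = |(Z/79Z)^×| / |⟨3⟩| = 78 / 78 = 1.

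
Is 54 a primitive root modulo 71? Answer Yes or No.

No

φ(71) = 71 − 1 = 70 = 2 · 5 · 7.
Test 54^(70/q) mod 71 for each prime factor q of 70:
54^35 ≡ 1 (mod 71)  [q = 2: ≡ 1 ✗]
54^14 ≡ 25 (mod 71)  [q = 5: ≢ 1 ✓]
54^10 ≡ 1 (mod 71)  [q = 7: ≡ 1 ✗]
54^35 ≡ 1 shows ord(54) | 35, strictly less than φ(71); not a primitive root.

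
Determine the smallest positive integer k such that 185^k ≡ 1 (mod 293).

292

ord(185) | φ(293) = 293 − 1 = 292 = 2^2 · 73.
Divisors of 292: 1, 2, 4, 73, 146, 292.
Check 185^d mod 293 for each divisor in increasing order:
185^1 ≡ 185
185^2 ≡ 237
185^4 ≡ 206
185^73 ≡ 155
185^146 ≡ 292
185^292 ≡ 1
The smallest such exponent is 292, so the order of 185 is 292.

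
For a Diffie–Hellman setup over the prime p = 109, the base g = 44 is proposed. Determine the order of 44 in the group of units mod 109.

108

By Lagrange's theorem, ord_109(44) divides φ(109) = 109 − 1 = 108 = 2^2 · 3^3.
Divisors of 108: 1, 2, 3, 4, 6, 9, 12, 18, 27, 36, 54, 108.
Compute 44^d (mod 109) for the divisors d until we hit 1:
44^1 ≡ 44
44^2 ≡ 83
44^3 ≡ 55
44^4 ≡ 22
44^6 ≡ 82
44^9 ≡ 41
44^12 ≡ 75
44^18 ≡ 46
44^27 ≡ 33
44^36 ≡ 45
44^54 ≡ 108
44^108 ≡ 1
So ord_109(44) = 108.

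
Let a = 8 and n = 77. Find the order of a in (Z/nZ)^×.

10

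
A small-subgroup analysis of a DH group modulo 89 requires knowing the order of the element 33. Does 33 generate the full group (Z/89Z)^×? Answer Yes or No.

Yes

φ(89) = 89 − 1 = 88 = 2^3 · 11.
Test 33^(88/q) mod 89 for each prime factor q of 88:
33^44 ≡ 88 (mod 89)  [q = 2: ≢ 1 ✓]
33^8 ≡ 16 (mod 89)  [q = 11: ≢ 1 ✓]
None equal 1, so ord_89(33) = 88: 33 is a primitive root.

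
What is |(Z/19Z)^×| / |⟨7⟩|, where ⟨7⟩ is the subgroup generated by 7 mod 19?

6

The order of 7 must divide φ(19) = 19 − 1 = 18 = 2 · 3^2.
Divisors of 18: 1, 2, 3, 6, 9, 18.
Compute 7^d (mod 19) for the divisors d until we hit 1:
7^1 ≡ 7
7^2 ≡ 11
7^3 ≡ 1
So ord_19(7) = 3, hence |⟨7⟩| = 3.
Index = |(Z/19Z)^×| / |⟨7⟩| = 18 / 3 = 6.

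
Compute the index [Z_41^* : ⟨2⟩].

2

By Lagrange's theorem, ord_41(2) divides φ(41) = 41 − 1 = 40 = 2^3 · 5.
Divisors of 40: 1, 2, 4, 5, 8, 10, 20, 40.
Compute 2^d (mod 41) for the divisors d until we hit 1:
2^1 ≡ 2
2^2 ≡ 4
2^4 ≡ 16
2^5 ≡ 32
2^8 ≡ 10
2^10 ≡ 40
2^20 ≡ 1
The order of 2 is 20, so the subgroup it generates has 20 elements.
Index = |(Z/41Z)^×| / |⟨2⟩| = 40 / 20 = 2.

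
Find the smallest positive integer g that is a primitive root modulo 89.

φ(89) = 89 − 1 = 88 = 2^3 · 11.
g is a primitive root iff g^(88/q) ≢ 1 (mod 89) for each prime q ∈ {2, 11}.
g = 2: 2^44 ≡ 1 — hits 1, so not a primitive root.
g = 3: 3^44 ≡ 88; 3^8 ≡ 64 — none is 1, so 3 is a primitive root.
So 3 is the smallest generator of (Z/89Z)^×.

3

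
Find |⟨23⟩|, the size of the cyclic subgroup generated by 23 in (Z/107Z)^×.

53

The order of 23 must divide φ(107) = 107 − 1 = 106 = 2 · 53.
Divisors of 106: 1, 2, 53, 106.
Evaluate successive powers at the divisors of 106:
23^1 ≡ 23 (mod 107)
23^2 ≡ 101 (mod 107)
23^53 ≡ 1 (mod 107) ✓
Therefore the multiplicative order of 23 modulo 107 is 53.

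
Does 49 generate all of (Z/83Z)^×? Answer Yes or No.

φ(83) = 83 − 1 = 82 = 2 · 41.
An element g generates (Z/83Z)^× iff g^(82/q) ≢ 1 (mod 83) for each prime q ∈ {2, 41}.
49^41 ≡ 1 (mod 83)  [q = 2: ≡ 1 ✗]
49^2 ≡ 77 (mod 83)  [q = 41: ≢ 1 ✓]
The check at q = 2 fails, so 49 generates a proper subgroup.

No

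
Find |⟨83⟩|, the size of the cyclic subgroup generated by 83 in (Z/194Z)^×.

96

Since 83 ∈ (Z/194Z)^×, its order divides φ(194) = φ(2)·φ(97) = 1·96 = 96 = 2^5 · 3.
Divisors of 96: 1, 2, 3, 4, 6, 8, 12, 16, 24, 32, 48, 96.
Test each divisor d:
83^1 ≡ 83 (mod 194)
83^2 ≡ 99 (mod 194)
83^3 ≡ 69 (mod 194)
83^4 ≡ 101 (mod 194)
83^6 ≡ 105 (mod 194)
83^8 ≡ 113 (mod 194)
83^12 ≡ 161 (mod 194)
83^16 ≡ 159 (mod 194)
83^24 ≡ 119 (mod 194)
83^32 ≡ 61 (mod 194)
83^48 ≡ 193 (mod 194)
83^96 ≡ 1 (mod 194) ✓
Hence ord(83) = 96.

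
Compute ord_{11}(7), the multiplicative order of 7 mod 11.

10

ord(7) | φ(11) = 11 − 1 = 10 = 2 · 5.
Divisors of 10: 1, 2, 5, 10.
Check 7^d mod 11 for each divisor in increasing order:
7^1 ≡ 7
7^2 ≡ 5
7^5 ≡ 10
7^10 ≡ 1
Therefore the multiplicative order of 7 modulo 11 is 10.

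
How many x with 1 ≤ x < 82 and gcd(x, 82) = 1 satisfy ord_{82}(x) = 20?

8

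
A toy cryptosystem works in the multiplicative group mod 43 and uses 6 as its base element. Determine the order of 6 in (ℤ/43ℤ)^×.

3

ord(6) | φ(43) = 43 − 1 = 42 = 2 · 3 · 7.
Divisors of 42: 1, 2, 3, 6, 7, 14, 21, 42.
Test each divisor d:
6^1 ≡ 6 (mod 43)
6^2 ≡ 36 (mod 43)
6^3 ≡ 1 (mod 43) ✓
Hence ord(6) = 3.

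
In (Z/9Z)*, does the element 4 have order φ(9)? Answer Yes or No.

No

φ(9) = φ(3^2) = 3·(3−1) = 6 = 2 · 3.
An element g generates (Z/9Z)^× iff g^(6/q) ≢ 1 (mod 9) for each prime q ∈ {2, 3}.
4^3 ≡ 1 (mod 9)  [q = 2: ≡ 1 ✗]
4^2 ≡ 7 (mod 9)  [q = 3: ≢ 1 ✓]
4^3 ≡ 1 shows ord(4) | 3, strictly less than φ(9); not a primitive root.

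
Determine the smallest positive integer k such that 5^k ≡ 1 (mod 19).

By Lagrange's theorem, ord_19(5) divides φ(19) = 19 − 1 = 18 = 2 · 3^2.
Divisors of 18: 1, 2, 3, 6, 9, 18.
Evaluate successive powers at the divisors of 18:
5^1 ≡ 5 (mod 19)
5^2 ≡ 6 (mod 19)
5^3 ≡ 11 (mod 19)
5^6 ≡ 7 (mod 19)
5^9 ≡ 1 (mod 19) ✓
The smallest such exponent is 9, so the order of 5 is 9.

9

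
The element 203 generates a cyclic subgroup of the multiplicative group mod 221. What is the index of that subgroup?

The order of 203 must divide φ(221) = φ(13·17) = (13−1)·(17−1) = 12·16 = 192 = 2^6 · 3.
Divisors of 192: 1, 2, 3, 4, 6, 8, 12, 16, 24, 32, 48, 64, 96, 192.
Compute 203^d (mod 221) for the divisors d until we hit 1:
203^1 ≡ 203
203^2 ≡ 103
203^3 ≡ 135
203^4 ≡ 1
Thus |⟨203⟩| = ord(203) = 4.
The index is φ(221) / ord(203) = 192 / 4 = 48.

48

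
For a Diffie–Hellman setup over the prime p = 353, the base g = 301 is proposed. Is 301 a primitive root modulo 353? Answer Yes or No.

Yes

φ(353) = 353 − 1 = 352 = 2^5 · 11.
301 is a primitive root mod 353 iff 301^(φ(353)/q) ≢ 1 for every prime q | φ(353), i.e. q ∈ {2, 11}.
301^176 ≡ 352 (mod 353)  [q = 2: ≢ 1 ✓]
301^32 ≡ 231 (mod 353)  [q = 11: ≢ 1 ✓]
Every test exponent gives a nontrivial residue, hence 301 generates the full group.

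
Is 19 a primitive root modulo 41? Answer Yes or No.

Yes

φ(41) = 41 − 1 = 40 = 2^3 · 5.
An element g generates (Z/41Z)^× iff g^(40/q) ≢ 1 (mod 41) for each prime q ∈ {2, 5}.
19^20 ≡ 40 (mod 41)  [q = 2: ≢ 1 ✓]
19^8 ≡ 37 (mod 41)  [q = 5: ≢ 1 ✓]
All checks pass, so 19 has order 40 and is a primitive root modulo 41.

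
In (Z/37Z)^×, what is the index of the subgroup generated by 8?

Since 8 ∈ (Z/37Z)^×, its order divides φ(37) = 37 − 1 = 36 = 2^2 · 3^2.
Divisors of 36: 1, 2, 3, 4, 6, 9, 12, 18, 36.
Evaluate successive powers at the divisors of 36:
8^1 ≡ 8 (mod 37)
8^2 ≡ 27 (mod 37)
8^3 ≡ 31 (mod 37)
8^4 ≡ 26 (mod 37)
8^6 ≡ 36 (mod 37)
8^9 ≡ 6 (mod 37)
8^12 ≡ 1 (mod 37) ✓
Thus |⟨8⟩| = ord(8) = 12.
[(Z/37Z)^× : ⟨8⟩] = 36/12 = 3.

3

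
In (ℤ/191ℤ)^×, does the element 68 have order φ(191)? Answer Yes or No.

No

φ(191) = 191 − 1 = 190 = 2 · 5 · 19.
68 is a primitive root mod 191 iff 68^(φ(191)/q) ≢ 1 for every prime q | φ(191), i.e. q ∈ {2, 5, 19}.
68^95 ≡ 1 (mod 191)  [q = 2: ≡ 1 ✗]
68^38 ≡ 39 (mod 191)  [q = 5: ≢ 1 ✓]
68^10 ≡ 125 (mod 191)  [q = 19: ≢ 1 ✓]
68^95 ≡ 1 shows ord(68) | 95, strictly less than φ(191); not a primitive root.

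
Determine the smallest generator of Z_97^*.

φ(97) = 97 − 1 = 96 = 2^5 · 3.
g is a primitive root iff g^(96/q) ≢ 1 (mod 97) for each prime q ∈ {2, 3}.
g = 2: 2^48 ≡ 1 — hits 1, so not a primitive root.
g = 3: 3^48 ≡ 1 — hits 1, so not a primitive root.
g = 4: 4^48 ≡ 1 — hits 1, so not a primitive root.
g = 5: 5^48 ≡ 96; 5^32 ≡ 35 — none is 1, so 5 is a primitive root.
Hence the least primitive root of 97 is 5.

5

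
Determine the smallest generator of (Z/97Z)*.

φ(97) = 97 − 1 = 96 = 2^5 · 3.
g is a primitive root iff g^(96/q) ≢ 1 (mod 97) for each prime q ∈ {2, 3}.
g = 2: 2^48 ≡ 1 — hits 1, so not a primitive root.
g = 3: 3^48 ≡ 1 — hits 1, so not a primitive root.
g = 4: 4^48 ≡ 1 — hits 1, so not a primitive root.
g = 5: 5^48 ≡ 96; 5^32 ≡ 35 — none is 1, so 5 is a primitive root.
The smallest primitive root modulo 97 is 5.

5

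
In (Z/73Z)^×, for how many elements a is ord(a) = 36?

12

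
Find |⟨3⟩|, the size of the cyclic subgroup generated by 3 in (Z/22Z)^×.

5

Since 3 ∈ (Z/22Z)^×, its order divides φ(22) = φ(2)·φ(11) = 1·10 = 10 = 2 · 5.
Divisors of 10: 1, 2, 5, 10.
Test each divisor d:
3^1 ≡ 3
3^2 ≡ 9
3^5 ≡ 1
So ord_22(3) = 5.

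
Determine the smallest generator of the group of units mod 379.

φ(379) = 379 − 1 = 378 = 2 · 3^3 · 7.
Test candidates g = 2, 3, … against the prime factors q ∈ {2, 3, 7} of φ(379): g is a generator iff g^(378/q) ≢ 1 for every such q.
g = 2: 2^189 ≡ 378; 2^126 ≡ 327; 2^54 ≡ 125 — none is 1, so 2 is a primitive root.
So 2 is the smallest generator of (Z/379Z)^×.

2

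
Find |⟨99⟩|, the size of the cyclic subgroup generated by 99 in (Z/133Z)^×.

9

By Lagrange's theorem, ord_133(99) divides φ(133) = φ(7·19) = (7−1)·(19−1) = 6·18 = 108 = 2^2 · 3^3.
Divisors of 108: 1, 2, 3, 4, 6, 9, 12, 18, 27, 36, 54, 108.
Evaluate successive powers at the divisors of 108:
99^1 ≡ 99 (mod 133)
99^2 ≡ 92 (mod 133)
99^3 ≡ 64 (mod 133)
99^4 ≡ 85 (mod 133)
99^6 ≡ 106 (mod 133)
99^9 ≡ 1 (mod 133) ✓
So ord_133(99) = 9.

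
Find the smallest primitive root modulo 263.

φ(263) = 263 − 1 = 262 = 2 · 131.
g is a primitive root iff g^(262/q) ≢ 1 (mod 263) for each prime q ∈ {2, 131}.
g = 2: 2^131 ≡ 1 — hits 1, so not a primitive root.
g = 3: 3^131 ≡ 1 — hits 1, so not a primitive root.
g = 4: 4^131 ≡ 1 — hits 1, so not a primitive root.
g = 5: 5^131 ≡ 262; 5^2 ≡ 25 — none is 1, so 5 is a primitive root.
Hence the least primitive root of 263 is 5.

5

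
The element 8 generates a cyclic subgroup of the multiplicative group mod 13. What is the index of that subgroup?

3

The order of 8 must divide φ(13) = 13 − 1 = 12 = 2^2 · 3.
Divisors of 12: 1, 2, 3, 4, 6, 12.
Test each divisor d:
8^1 ≡ 8 (mod 13)
8^2 ≡ 12 (mod 13)
8^3 ≡ 5 (mod 13)
8^4 ≡ 1 (mod 13) ✓
Thus |⟨8⟩| = ord(8) = 4.
[(Z/13Z)^× : ⟨8⟩] = 12/4 = 3.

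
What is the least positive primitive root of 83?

φ(83) = 83 − 1 = 82 = 2 · 41.
g is a primitive root iff g^(82/q) ≢ 1 (mod 83) for each prime q ∈ {2, 41}.
g = 2: 2^41 ≡ 82; 2^2 ≡ 4 — none is 1, so 2 is a primitive root.
So 2 is the smallest generator of (Z/83Z)^×.

2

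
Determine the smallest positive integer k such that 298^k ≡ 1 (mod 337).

56

Since 298 ∈ (Z/337Z)^×, its order divides φ(337) = 337 − 1 = 336 = 2^4 · 3 · 7.
Divisors of 336: 1, 2, 3, 4, 6, 7, 8, 12, 14, 16, 21, 24, 28, 42, 48, 56, 84, 112, 168, 336.
Evaluate successive powers at the divisors of 336:
298^1 ≡ 298 (mod 337)
298^2 ≡ 173 (mod 337)
298^3 ≡ 330 (mod 337)
298^4 ≡ 273 (mod 337)
298^6 ≡ 49 (mod 337)
298^7 ≡ 111 (mod 337)
298^8 ≡ 52 (mod 337)
298^12 ≡ 42 (mod 337)
298^14 ≡ 189 (mod 337)
298^16 ≡ 8 (mod 337)
298^21 ≡ 85 (mod 337)
298^24 ≡ 79 (mod 337)
298^28 ≡ 336 (mod 337)
298^42 ≡ 148 (mod 337)
298^48 ≡ 175 (mod 337)
298^56 ≡ 1 (mod 337) ✓
The smallest such exponent is 56, so the order of 298 is 56.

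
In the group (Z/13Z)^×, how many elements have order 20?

0

φ(13) = 13 − 1 = 12 = 2^2 · 3.
In a cyclic group of order 12, there are φ(d) elements of order d for each divisor d of 12, and zero for non-divisors.
Here 12 is not a multiple of 20, so there are no elements of order 20.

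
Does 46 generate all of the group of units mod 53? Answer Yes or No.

No

φ(53) = 53 − 1 = 52 = 2^2 · 13.
Test 46^(52/q) mod 53 for each prime factor q of 52:
46^26 ≡ 1 (mod 53)  [q = 2: ≡ 1 ✗]
46^4 ≡ 16 (mod 53)  [q = 13: ≢ 1 ✓]
46^26 ≡ 1 shows ord(46) | 26, strictly less than φ(53); not a primitive root.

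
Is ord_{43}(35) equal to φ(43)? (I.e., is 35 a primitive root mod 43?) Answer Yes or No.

No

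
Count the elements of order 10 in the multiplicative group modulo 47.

0

φ(47) = 47 − 1 = 46 = 2 · 23.
In a cyclic group of order 46, there are φ(d) elements of order d for each divisor d of 46, and zero for non-divisors.
10 does not divide 46, so no element of (Z/47Z)^× has order 10.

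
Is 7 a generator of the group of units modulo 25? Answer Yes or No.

No

φ(25) = φ(5^2) = 5·(5−1) = 20 = 2^2 · 5.
It suffices to check that the order of 7 is not a proper divisor of 20: compute 7^(20/q) for q ∈ {2, 5}.
7^10 ≡ 24 (mod 25)  [q = 2: ≢ 1 ✓]
7^4 ≡ 1 (mod 25)  [q = 5: ≡ 1 ✗]
Since 7^4 ≡ 1, the order of 7 divides 4 < 20, so 7 is not a primitive root.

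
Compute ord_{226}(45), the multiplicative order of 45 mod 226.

The order of 45 must divide φ(226) = φ(2)·φ(113) = 1·112 = 112 = 2^4 · 7.
Divisors of 112: 1, 2, 4, 7, 8, 14, 16, 28, 56, 112.
Compute 45^d (mod 226) for the divisors d until we hit 1:
45^1 ≡ 45
45^2 ≡ 217
45^4 ≡ 81
45^7 ≡ 191
45^8 ≡ 7
45^14 ≡ 95
45^16 ≡ 49
45^28 ≡ 211
45^56 ≡ 225
45^112 ≡ 1
Hence ord(45) = 112.

112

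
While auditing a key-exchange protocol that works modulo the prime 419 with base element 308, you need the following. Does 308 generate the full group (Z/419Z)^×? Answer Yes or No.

Yes

φ(419) = 419 − 1 = 418 = 2 · 11 · 19.
It suffices to check that the order of 308 is not a proper divisor of 418: compute 308^(418/q) for q ∈ {2, 11, 19}.
308^209 ≡ 418 (mod 419)  [q = 2: ≢ 1 ✓]
308^38 ≡ 129 (mod 419)  [q = 11: ≢ 1 ✓]
308^22 ≡ 47 (mod 419)  [q = 19: ≢ 1 ✓]
None equal 1, so ord_419(308) = 418: 308 is a primitive root.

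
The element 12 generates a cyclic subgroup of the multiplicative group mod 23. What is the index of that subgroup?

Since 12 ∈ (Z/23Z)^×, its order divides φ(23) = 23 − 1 = 22 = 2 · 11.
Divisors of 22: 1, 2, 11, 22.
Compute 12^d (mod 23) for the divisors d until we hit 1:
12^1 ≡ 12 (mod 23)
12^2 ≡ 6 (mod 23)
12^11 ≡ 1 (mod 23) ✓
Thus |⟨12⟩| = ord(12) = 11.
[(Z/23Z)^× : ⟨12⟩] = 22/11 = 2.

2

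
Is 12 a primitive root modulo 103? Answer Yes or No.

φ(103) = 103 − 1 = 102 = 2 · 3 · 17.
It suffices to check that the order of 12 is not a proper divisor of 102: compute 12^(102/q) for q ∈ {2, 3, 17}.
12^51 ≡ 102 (mod 103)  [q = 2: ≢ 1 ✓]
12^34 ≡ 56 (mod 103)  [q = 3: ≢ 1 ✓]
12^6 ≡ 14 (mod 103)  [q = 17: ≢ 1 ✓]
None equal 1, so ord_103(12) = 102: 12 is a primitive root.

Yes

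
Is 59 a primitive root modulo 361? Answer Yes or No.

Yes

φ(361) = φ(19^2) = 19·(19−1) = 342 = 2 · 3^2 · 19.
Test 59^(342/q) mod 361 for each prime factor q of 342:
59^171 ≡ 360 (mod 361)  [q = 2: ≢ 1 ✓]
59^114 ≡ 292 (mod 361)  [q = 3: ≢ 1 ✓]
59^18 ≡ 210 (mod 361)  [q = 19: ≢ 1 ✓]
Every test exponent gives a nontrivial residue, hence 59 generates the full group.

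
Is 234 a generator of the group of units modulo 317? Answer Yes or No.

φ(317) = 317 − 1 = 316 = 2^2 · 79.
It suffices to check that the order of 234 is not a proper divisor of 316: compute 234^(316/q) for q ∈ {2, 79}.
234^158 ≡ 1 (mod 317)  [q = 2: ≡ 1 ✗]
234^4 ≡ 251 (mod 317)  [q = 79: ≢ 1 ✓]
234^158 ≡ 1 shows ord(234) | 158, strictly less than φ(317); not a primitive root.

No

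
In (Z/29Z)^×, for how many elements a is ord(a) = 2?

φ(29) = 29 − 1 = 28 = 2^2 · 7.
In a cyclic group of order 28, there are φ(d) elements of order d for each divisor d of 28, and zero for non-divisors.
2 | 28, and φ(2) = 2 − 1 = 1.

1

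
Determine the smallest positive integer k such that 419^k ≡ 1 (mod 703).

The order of 419 must divide φ(703) = φ(19·37) = (19−1)·(37−1) = 18·36 = 648 = 2^3 · 3^4.
Divisors of 648: 1, 2, 3, 4, 6, 8, 9, 12, 18, 24, 27, 36, 54, 72, 81, 108, 162, 216, 324, 648.
Compute 419^d (mod 703) for the divisors d until we hit 1:
419^1 ≡ 419
419^2 ≡ 514
419^3 ≡ 248
419^4 ≡ 571
419^6 ≡ 343
419^8 ≡ 552
419^9 ≡ 1
So ord_703(419) = 9.

9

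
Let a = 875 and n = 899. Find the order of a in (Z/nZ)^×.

The order of 875 must divide φ(899) = φ(29·31) = (29−1)·(31−1) = 28·30 = 840 = 2^3 · 3 · 5 · 7.
Divisors of 840: 1, 2, 3, 4, 5, 6, 7, 8, 10, 12, 14, 15, 20, 21, 24, 28, 30, 35, 40, 42, 56, 60, 70, 84, 105, 120, 140, 168, 210, 280, 420, 840.
Check 875^d mod 899 for each divisor in increasing order:
875^1 ≡ 875
875^2 ≡ 576
875^3 ≡ 560
875^4 ≡ 45
875^5 ≡ 718
875^6 ≡ 748
875^7 ≡ 28
875^8 ≡ 227
875^10 ≡ 397
875^12 ≡ 326
875^14 ≡ 784
875^15 ≡ 63
875^20 ≡ 284
875^21 ≡ 376
875^24 ≡ 194
875^28 ≡ 639
875^30 ≡ 373
875^35 ≡ 811
875^40 ≡ 645
875^42 ≡ 233
875^56 ≡ 175
875^60 ≡ 683
875^70 ≡ 552
875^84 ≡ 349
875^105 ≡ 869
875^120 ≡ 807
875^140 ≡ 842
875^168 ≡ 436
875^210 ≡ 1
The smallest such exponent is 210, so the order of 875 is 210.

210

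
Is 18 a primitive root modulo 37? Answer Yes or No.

φ(37) = 37 − 1 = 36 = 2^2 · 3^2.
Test 18^(36/q) mod 37 for each prime factor q of 36:
18^18 ≡ 36 (mod 37)  [q = 2: ≢ 1 ✓]
18^12 ≡ 10 (mod 37)  [q = 3: ≢ 1 ✓]
None equal 1, so ord_37(18) = 36: 18 is a primitive root.

Yes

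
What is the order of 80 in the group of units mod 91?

ord(80) | φ(91) = φ(7·13) = (7−1)·(13−1) = 6·12 = 72 = 2^3 · 3^2.
Divisors of 72: 1, 2, 3, 4, 6, 8, 9, 12, 18, 24, 36, 72.
Compute 80^d (mod 91) for the divisors d until we hit 1:
80^1 ≡ 80
80^2 ≡ 30
80^3 ≡ 34
80^4 ≡ 81
80^6 ≡ 64
80^8 ≡ 9
80^9 ≡ 83
80^12 ≡ 1
So ord_91(80) = 12.

12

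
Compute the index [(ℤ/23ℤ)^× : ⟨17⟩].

1

ord(17) | φ(23) = 23 − 1 = 22 = 2 · 11.
Divisors of 22: 1, 2, 11, 22.
Evaluate successive powers at the divisors of 22:
17^1 ≡ 17 (mod 23)
17^2 ≡ 13 (mod 23)
17^11 ≡ 22 (mod 23)
17^22 ≡ 1 (mod 23) ✓
So ord_23(17) = 22, hence |⟨17⟩| = 22.
Index = |(Z/23Z)^×| / |⟨17⟩| = 22 / 22 = 1.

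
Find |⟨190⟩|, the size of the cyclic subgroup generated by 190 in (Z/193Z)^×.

16

ord(190) | φ(193) = 193 − 1 = 192 = 2^6 · 3.
Divisors of 192: 1, 2, 3, 4, 6, 8, 12, 16, 24, 32, 48, 64, 96, 192.
Evaluate successive powers at the divisors of 192:
190^1 ≡ 190 (mod 193)
190^2 ≡ 9 (mod 193)
190^3 ≡ 166 (mod 193)
190^4 ≡ 81 (mod 193)
190^6 ≡ 150 (mod 193)
190^8 ≡ 192 (mod 193)
190^12 ≡ 112 (mod 193)
190^16 ≡ 1 (mod 193) ✓
Therefore the multiplicative order of 190 modulo 193 is 16.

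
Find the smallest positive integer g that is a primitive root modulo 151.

6

φ(151) = 151 − 1 = 150 = 2 · 3 · 5^2.
g is a primitive root iff g^(150/q) ≢ 1 (mod 151) for each prime q ∈ {2, 3, 5}.
g = 2: 2^75 ≡ 1 — hits 1, so not a primitive root.
g = 3: 3^75 ≡ 150; 3^50 ≡ 1 — hits 1, so not a primitive root.
g = 4: 4^75 ≡ 1 — hits 1, so not a primitive root.
g = 5: 5^75 ≡ 1 — hits 1, so not a primitive root.
g = 6: 6^75 ≡ 150; 6^50 ≡ 32; 6^30 ≡ 59 — none is 1, so 6 is a primitive root.
The smallest primitive root modulo 151 is 6.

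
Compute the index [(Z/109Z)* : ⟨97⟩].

4

ord(97) | φ(109) = 109 − 1 = 108 = 2^2 · 3^3.
Divisors of 108: 1, 2, 3, 4, 6, 9, 12, 18, 27, 36, 54, 108.
Evaluate successive powers at the divisors of 108:
97^1 ≡ 97 (mod 109)
97^2 ≡ 35 (mod 109)
97^3 ≡ 16 (mod 109)
97^4 ≡ 26 (mod 109)
97^6 ≡ 38 (mod 109)
97^9 ≡ 63 (mod 109)
97^12 ≡ 27 (mod 109)
97^18 ≡ 45 (mod 109)
97^27 ≡ 1 (mod 109) ✓
So ord_109(97) = 27, hence |⟨97⟩| = 27.
Index = |(Z/109Z)^×| / |⟨97⟩| = 108 / 27 = 4.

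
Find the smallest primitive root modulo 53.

2

φ(53) = 53 − 1 = 52 = 2^2 · 13.
g is a primitive root iff g^(52/q) ≢ 1 (mod 53) for each prime q ∈ {2, 13}.
g = 2: 2^26 ≡ 52; 2^4 ≡ 16 — none is 1, so 2 is a primitive root.
Hence the least primitive root of 53 is 2.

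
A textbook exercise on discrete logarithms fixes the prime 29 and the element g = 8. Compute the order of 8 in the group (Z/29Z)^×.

The order of 8 must divide φ(29) = 29 − 1 = 28 = 2^2 · 7.
Divisors of 28: 1, 2, 4, 7, 14, 28.
Check 8^d mod 29 for each divisor in increasing order:
8^1 ≡ 8
8^2 ≡ 6
8^4 ≡ 7
8^7 ≡ 17
8^14 ≡ 28
8^28 ≡ 1
The smallest such exponent is 28, so the order of 8 is 28.

28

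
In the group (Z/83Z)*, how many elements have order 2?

φ(83) = 83 − 1 = 82 = 2 · 41.
Since (Z/83Z)^× is cyclic of order 82, the number of elements of order d is φ(d) when d | 82 and 0 otherwise.
2 | 82, and φ(2) = 2 − 1 = 1.

1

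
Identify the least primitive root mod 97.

φ(97) = 97 − 1 = 96 = 2^5 · 3.
g is a primitive root iff g^(96/q) ≢ 1 (mod 97) for each prime q ∈ {2, 3}.
g = 2: 2^48 ≡ 1 — hits 1, so not a primitive root.
g = 3: 3^48 ≡ 1 — hits 1, so not a primitive root.
g = 4: 4^48 ≡ 1 — hits 1, so not a primitive root.
g = 5: 5^48 ≡ 96; 5^32 ≡ 35 — none is 1, so 5 is a primitive root.
So 5 is the smallest generator of (Z/97Z)^×.

5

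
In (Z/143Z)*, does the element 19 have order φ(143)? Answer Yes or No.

No

143 = 11 · 13 is a product of two distinct odd primes, so (Z/143Z)^× ≅ (Z/11Z)^× × (Z/13Z)^× is not cyclic.
No primitive root modulo 143 exists; in particular 19 is not one.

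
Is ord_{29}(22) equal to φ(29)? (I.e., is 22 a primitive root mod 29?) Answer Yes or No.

No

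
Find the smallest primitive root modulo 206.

5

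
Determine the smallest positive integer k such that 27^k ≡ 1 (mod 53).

52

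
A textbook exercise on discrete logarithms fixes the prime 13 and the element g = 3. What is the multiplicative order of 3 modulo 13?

3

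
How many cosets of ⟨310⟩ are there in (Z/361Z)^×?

2

Since 310 ∈ (Z/361Z)^×, its order divides φ(361) = φ(19^2) = 19·(19−1) = 342 = 2 · 3^2 · 19.
Divisors of 342: 1, 2, 3, 6, 9, 18, 19, 38, 57, 114, 171, 342.
Test each divisor d:
310^1 ≡ 310 (mod 361)
310^2 ≡ 74 (mod 361)
310^3 ≡ 197 (mod 361)
310^6 ≡ 182 (mod 361)
310^9 ≡ 115 (mod 361)
310^18 ≡ 229 (mod 361)
310^19 ≡ 234 (mod 361)
310^38 ≡ 245 (mod 361)
310^57 ≡ 292 (mod 361)
310^114 ≡ 68 (mod 361)
310^171 ≡ 1 (mod 361) ✓
So ord_361(310) = 171, hence |⟨310⟩| = 171.
Index = |(Z/361Z)^×| / |⟨310⟩| = 342 / 171 = 2.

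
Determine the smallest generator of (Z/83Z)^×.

2

φ(83) = 83 − 1 = 82 = 2 · 41.
Test candidates g = 2, 3, … against the prime factors q ∈ {2, 41} of φ(83): g is a generator iff g^(82/q) ≢ 1 for every such q.
g = 2: 2^41 ≡ 82; 2^2 ≡ 4 — none is 1, so 2 is a primitive root.
Hence the least primitive root of 83 is 2.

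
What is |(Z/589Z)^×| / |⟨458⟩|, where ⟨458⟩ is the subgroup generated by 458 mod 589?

6

ord(458) | φ(589) = φ(19·31) = (19−1)·(31−1) = 18·30 = 540 = 2^2 · 3^3 · 5.
Divisors of 540: 1, 2, 3, 4, 5, 6, 9, 10, 12, 15, 18, 20, 27, 30, 36, 45, 54, 60, 90, 108, 135, 180, 270, 540.
Evaluate successive powers at the divisors of 540:
458^1 ≡ 458 (mod 589)
458^2 ≡ 80 (mod 589)
458^3 ≡ 122 (mod 589)
458^4 ≡ 510 (mod 589)
458^5 ≡ 336 (mod 589)
458^6 ≡ 159 (mod 589)
458^9 ≡ 550 (mod 589)
458^10 ≡ 397 (mod 589)
458^12 ≡ 543 (mod 589)
458^15 ≡ 278 (mod 589)
458^18 ≡ 343 (mod 589)
458^20 ≡ 346 (mod 589)
458^27 ≡ 170 (mod 589)
458^30 ≡ 125 (mod 589)
458^36 ≡ 438 (mod 589)
458^45 ≡ 588 (mod 589)
458^54 ≡ 39 (mod 589)
458^60 ≡ 311 (mod 589)
458^90 ≡ 1 (mod 589) ✓
So ord_589(458) = 90, hence |⟨458⟩| = 90.
Index = |(Z/589Z)^×| / |⟨458⟩| = 540 / 90 = 6.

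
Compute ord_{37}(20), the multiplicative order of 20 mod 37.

By Lagrange's theorem, ord_37(20) divides φ(37) = 37 − 1 = 36 = 2^2 · 3^2.
Divisors of 36: 1, 2, 3, 4, 6, 9, 12, 18, 36.
Compute 20^d (mod 37) for the divisors d until we hit 1:
20^1 ≡ 20 (mod 37)
20^2 ≡ 30 (mod 37)
20^3 ≡ 8 (mod 37)
20^4 ≡ 12 (mod 37)
20^6 ≡ 27 (mod 37)
20^9 ≡ 31 (mod 37)
20^12 ≡ 26 (mod 37)
20^18 ≡ 36 (mod 37)
20^36 ≡ 1 (mod 37) ✓
So ord_37(20) = 36.

36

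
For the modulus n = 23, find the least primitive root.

φ(23) = 23 − 1 = 22 = 2 · 11.
Test candidates g = 2, 3, … against the prime factors q ∈ {2, 11} of φ(23): g is a generator iff g^(22/q) ≢ 1 for every such q.
g = 2: 2^11 ≡ 1 — hits 1, so not a primitive root.
g = 3: 3^11 ≡ 1 — hits 1, so not a primitive root.
g = 4: 4^11 ≡ 1 — hits 1, so not a primitive root.
g = 5: 5^11 ≡ 22; 5^2 ≡ 2 — none is 1, so 5 is a primitive root.
So 5 is the smallest generator of (Z/23Z)^×.

5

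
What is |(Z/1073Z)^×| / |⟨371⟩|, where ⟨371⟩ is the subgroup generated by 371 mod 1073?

By Lagrange's theorem, ord_1073(371) divides φ(1073) = φ(29·37) = (29−1)·(37−1) = 28·36 = 1008 = 2^4 · 3^2 · 7.
Divisors of 1008: 1, 2, 3, 4, 6, 7, 8, 9, 12, 14, 16, 18, 21, 24, 28, 36, 42, 48, 56, 63, 72, 84, 112, 126, 144, 168, 252, 336, 504, 1008.
Check 371^d mod 1073 for each divisor in increasing order:
371^1 ≡ 371 (mod 1073)
371^2 ≡ 297 (mod 1073)
371^3 ≡ 741 (mod 1073)
371^4 ≡ 223 (mod 1073)
371^6 ≡ 778 (mod 1073)
371^7 ≡ 1 (mod 1073) ✓
So ord_1073(371) = 7, hence |⟨371⟩| = 7.
Index = |(Z/1073Z)^×| / |⟨371⟩| = 1008 / 7 = 144.

144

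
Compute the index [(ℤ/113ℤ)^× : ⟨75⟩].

Since 75 ∈ (Z/113Z)^×, its order divides φ(113) = 113 − 1 = 112 = 2^4 · 7.
Divisors of 112: 1, 2, 4, 7, 8, 14, 16, 28, 56, 112.
Test each divisor d:
75^1 ≡ 75 (mod 113)
75^2 ≡ 88 (mod 113)
75^4 ≡ 60 (mod 113)
75^7 ≡ 48 (mod 113)
75^8 ≡ 97 (mod 113)
75^14 ≡ 44 (mod 113)
75^16 ≡ 30 (mod 113)
75^28 ≡ 15 (mod 113)
75^56 ≡ 112 (mod 113)
75^112 ≡ 1 (mod 113) ✓
Thus |⟨75⟩| = ord(75) = 112.
[(Z/113Z)^× : ⟨75⟩] = 112/112 = 1.

1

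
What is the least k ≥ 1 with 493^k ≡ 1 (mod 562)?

140

By Lagrange's theorem, ord_562(493) divides φ(562) = φ(2)·φ(281) = 1·280 = 280 = 2^3 · 5 · 7.
Divisors of 280: 1, 2, 4, 5, 7, 8, 10, 14, 20, 28, 35, 40, 56, 70, 140, 280.
Check 493^d mod 562 for each divisor in increasing order:
493^1 ≡ 493 (mod 562)
493^2 ≡ 265 (mod 562)
493^4 ≡ 537 (mod 562)
493^5 ≡ 39 (mod 562)
493^7 ≡ 219 (mod 562)
493^8 ≡ 63 (mod 562)
493^10 ≡ 397 (mod 562)
493^14 ≡ 191 (mod 562)
493^20 ≡ 249 (mod 562)
493^28 ≡ 513 (mod 562)
493^35 ≡ 509 (mod 562)
493^40 ≡ 181 (mod 562)
493^56 ≡ 153 (mod 562)
493^70 ≡ 561 (mod 562)
493^140 ≡ 1 (mod 562) ✓
Therefore the multiplicative order of 493 modulo 562 is 140.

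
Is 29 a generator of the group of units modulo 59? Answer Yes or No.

No

φ(59) = 59 − 1 = 58 = 2 · 29.
29 is a primitive root mod 59 iff 29^(φ(59)/q) ≢ 1 for every prime q | φ(59), i.e. q ∈ {2, 29}.
29^29 ≡ 1 (mod 59)  [q = 2: ≡ 1 ✗]
29^2 ≡ 15 (mod 59)  [q = 29: ≢ 1 ✓]
The check at q = 2 fails, so 29 generates a proper subgroup.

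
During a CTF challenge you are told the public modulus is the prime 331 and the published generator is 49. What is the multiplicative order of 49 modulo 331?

55

By Lagrange's theorem, ord_331(49) divides φ(331) = 331 − 1 = 330 = 2 · 3 · 5 · 11.
Divisors of 330: 1, 2, 3, 5, 6, 10, 11, 15, 22, 30, 33, 55, 66, 110, 165, 330.
Compute 49^d (mod 331) for the divisors d until we hit 1:
49^1 ≡ 49
49^2 ≡ 84
49^3 ≡ 144
49^5 ≡ 180
49^6 ≡ 214
49^10 ≡ 293
49^11 ≡ 124
49^15 ≡ 111
49^22 ≡ 150
49^30 ≡ 74
49^33 ≡ 64
49^55 ≡ 1
Hence ord(49) = 55.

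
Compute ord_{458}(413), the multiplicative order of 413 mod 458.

57

Since 413 ∈ (Z/458Z)^×, its order divides φ(458) = φ(2)·φ(229) = 1·228 = 228 = 2^2 · 3 · 19.
Divisors of 228: 1, 2, 3, 4, 6, 12, 19, 38, 57, 76, 114, 228.
Check 413^d mod 458 for each divisor in increasing order:
413^1 ≡ 413 (mod 458)
413^2 ≡ 193 (mod 458)
413^3 ≡ 17 (mod 458)
413^4 ≡ 151 (mod 458)
413^6 ≡ 289 (mod 458)
413^12 ≡ 165 (mod 458)
413^19 ≡ 363 (mod 458)
413^38 ≡ 323 (mod 458)
413^57 ≡ 1 (mod 458) ✓
The smallest such exponent is 57, so the order of 413 is 57.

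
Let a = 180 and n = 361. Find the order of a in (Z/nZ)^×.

171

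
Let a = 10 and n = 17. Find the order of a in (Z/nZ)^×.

16

By Lagrange's theorem, ord_17(10) divides φ(17) = 17 − 1 = 16 = 2^4.
Divisors of 16: 1, 2, 4, 8, 16.
Evaluate successive powers at the divisors of 16:
10^1 ≡ 10
10^2 ≡ 15
10^4 ≡ 4
10^8 ≡ 16
10^16 ≡ 1
The smallest such exponent is 16, so the order of 10 is 16.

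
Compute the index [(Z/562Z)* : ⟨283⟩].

4

The order of 283 must divide φ(562) = φ(2)·φ(281) = 1·280 = 280 = 2^3 · 5 · 7.
Divisors of 280: 1, 2, 4, 5, 7, 8, 10, 14, 20, 28, 35, 40, 56, 70, 140, 280.
Compute 283^d (mod 562) for the divisors d until we hit 1:
283^1 ≡ 283
283^2 ≡ 285
283^4 ≡ 297
283^5 ≡ 313
283^7 ≡ 409
283^8 ≡ 537
283^10 ≡ 181
283^14 ≡ 367
283^20 ≡ 165
283^28 ≡ 371
283^35 ≡ 561
283^40 ≡ 249
283^56 ≡ 513
283^70 ≡ 1
So ord_562(283) = 70, hence |⟨283⟩| = 70.
The index is φ(562) / ord(283) = 280 / 70 = 4.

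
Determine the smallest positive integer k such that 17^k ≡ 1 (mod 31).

The order of 17 must divide φ(31) = 31 − 1 = 30 = 2 · 3 · 5.
Divisors of 30: 1, 2, 3, 5, 6, 10, 15, 30.
Check 17^d mod 31 for each divisor in increasing order:
17^1 ≡ 17 (mod 31)
17^2 ≡ 10 (mod 31)
17^3 ≡ 15 (mod 31)
17^5 ≡ 26 (mod 31)
17^6 ≡ 8 (mod 31)
17^10 ≡ 25 (mod 31)
17^15 ≡ 30 (mod 31)
17^30 ≡ 1 (mod 31) ✓
The smallest such exponent is 30, so the order of 17 is 30.

30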